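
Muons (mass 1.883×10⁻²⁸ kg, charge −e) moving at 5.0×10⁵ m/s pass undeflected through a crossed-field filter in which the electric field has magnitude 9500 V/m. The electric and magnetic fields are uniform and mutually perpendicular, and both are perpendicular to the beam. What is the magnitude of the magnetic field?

B = 0.019 T

Balance of forces in the selector: qE = qvB ⇒ B = E/v.
B = 9500/5.0×10⁵ = 0.019 T.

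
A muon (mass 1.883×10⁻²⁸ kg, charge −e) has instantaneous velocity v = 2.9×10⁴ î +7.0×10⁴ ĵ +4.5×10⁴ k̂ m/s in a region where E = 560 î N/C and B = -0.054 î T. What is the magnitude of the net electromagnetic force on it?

|F| ≈ 7.25×10⁻¹⁶ N

v×B = (0, -2430, 3780) N/C.
E + v×B = (560, -2430, 3780) N/C.
F = q(E + v×B) = (−1.602×10⁻¹⁹ C)·(560, -2430, 3780) = (-8.97×10⁻¹⁷, 3.89×10⁻¹⁶, -6.06×10⁻¹⁶) N.
|F| = 7.25×10⁻¹⁶ N.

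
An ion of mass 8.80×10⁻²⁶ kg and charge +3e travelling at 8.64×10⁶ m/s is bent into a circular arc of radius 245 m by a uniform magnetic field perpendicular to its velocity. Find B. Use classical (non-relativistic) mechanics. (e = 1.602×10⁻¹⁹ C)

From |q|vB = mv²/r, B = mv/(|q|r).
B = (8.80×10⁻²⁶)(8.64×10⁶)/((4.806×10⁻¹⁹)(245)) ≈ 6.46×10⁻³ T.

B ≈ 6.46×10⁻³ T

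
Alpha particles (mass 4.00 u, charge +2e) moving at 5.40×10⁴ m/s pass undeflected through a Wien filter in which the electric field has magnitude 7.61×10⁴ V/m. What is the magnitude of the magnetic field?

Balance of forces in the selector: qE = qvB ⇒ B = E/v.
B = 7.61×10⁴/5.40×10⁴ = 1.41 T.

B = 1.41 T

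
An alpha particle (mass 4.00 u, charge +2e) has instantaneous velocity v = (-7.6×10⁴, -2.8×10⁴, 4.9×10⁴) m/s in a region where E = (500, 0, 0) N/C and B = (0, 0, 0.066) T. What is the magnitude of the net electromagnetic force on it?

v×B = (-1850, 5020, 0) N/C.
E + v×B = (-1350, 5020, 0) N/C.
F = q(E + v×B) = (3.204×10⁻¹⁹ C)·(-1350, 5020, 0) = (-4.32×10⁻¹⁶, 1.61×10⁻¹⁵, 0) N.
|F| = 1.66×10⁻¹⁵ N.

|F| ≈ 1.66×10⁻¹⁵ N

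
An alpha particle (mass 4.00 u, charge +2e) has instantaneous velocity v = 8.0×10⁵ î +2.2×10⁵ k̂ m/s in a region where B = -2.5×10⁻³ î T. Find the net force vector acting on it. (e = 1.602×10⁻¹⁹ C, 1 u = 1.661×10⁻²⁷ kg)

v×B = (0, -550, 0) N/C.
F = q v×B = (3.204×10⁻¹⁹ C)·(0, -550, 0) = (0, -1.76×10⁻¹⁶, 0) N.

F ≈ (0, -1.76×10⁻¹⁶, 0) N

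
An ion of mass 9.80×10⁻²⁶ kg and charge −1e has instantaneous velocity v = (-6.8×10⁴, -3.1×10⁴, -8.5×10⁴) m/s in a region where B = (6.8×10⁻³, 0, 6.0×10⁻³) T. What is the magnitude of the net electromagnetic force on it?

v×B = (-186, -170, 211) N/C.
F = q v×B = (−1.602×10⁻¹⁹ C)·(-186, -170, 211) = (2.98×10⁻¹⁷, 2.72×10⁻¹⁷, -3.38×10⁻¹⁷) N.
|F| = 5.26×10⁻¹⁷ N.

|F| ≈ 5.26×10⁻¹⁷ N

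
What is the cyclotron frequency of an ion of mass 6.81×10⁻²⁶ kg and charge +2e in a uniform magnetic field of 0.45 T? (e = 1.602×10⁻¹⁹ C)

f = |q|B/(2πm).
f = (3.204×10⁻¹⁹)(0.45)/(2π·6.81×10⁻²⁶) ≈ 3.4×10⁵ Hz.

f ≈ 3.4×10⁵ Hz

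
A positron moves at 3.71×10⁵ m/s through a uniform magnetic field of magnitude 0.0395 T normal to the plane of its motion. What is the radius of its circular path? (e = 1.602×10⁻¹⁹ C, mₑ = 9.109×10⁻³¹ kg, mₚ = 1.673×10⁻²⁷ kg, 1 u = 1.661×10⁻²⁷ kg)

r ≈ 5.34×10⁻⁵ m

The magnetic force provides the centripetal force: |q|vB = mv²/r.
r = mv/(|q|B) = (9.109×10⁻³¹)(3.71×10⁵)/((1.602×10⁻¹⁹)(0.0395)) ≈ 5.34×10⁻⁵ m.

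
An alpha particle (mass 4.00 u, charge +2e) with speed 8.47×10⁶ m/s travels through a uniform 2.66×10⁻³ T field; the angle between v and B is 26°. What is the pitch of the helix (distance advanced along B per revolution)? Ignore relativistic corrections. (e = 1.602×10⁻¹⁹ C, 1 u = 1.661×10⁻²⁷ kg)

v∥ = v cosθ = 8.47×10⁶·cos26° ≈ 7.613×10⁶ m/s.
T = 2πm/(|q|B) = 2π(6.644×10⁻²⁷)/((3.204×10⁻¹⁹)(2.66×10⁻³)) ≈ 4.898×10⁻⁵ s.
pitch = v∥ T = (7.613×10⁶)(4.898×10⁻⁵) ≈ 373 m.

p ≈ 373 m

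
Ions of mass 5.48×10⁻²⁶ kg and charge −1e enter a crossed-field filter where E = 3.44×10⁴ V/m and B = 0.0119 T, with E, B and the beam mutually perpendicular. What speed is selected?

v = 2.89×10⁶ m/s

Zero net Lorentz force requires |qE| = |q v×B|, i.e. E = vB.
v = E/B = 3.44×10⁴/0.0119 = 2.89×10⁶ m/s.
The result is independent of the particle's charge and mass.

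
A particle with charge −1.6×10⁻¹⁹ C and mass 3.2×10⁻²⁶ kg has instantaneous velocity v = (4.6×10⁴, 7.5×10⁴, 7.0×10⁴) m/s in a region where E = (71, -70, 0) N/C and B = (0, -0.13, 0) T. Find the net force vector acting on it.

F ≈ (-1.47×10⁻¹⁵, 1.12×10⁻¹⁷, 9.57×10⁻¹⁶) N

v×B = (9100, 0, -5980) N/C.
E + v×B = (9170, -70.0, -5980) N/C.
F = q(E + v×B) = (−1.6×10⁻¹⁹ C)·(9170, -70.0, -5980) = (-1.47×10⁻¹⁵, 1.12×10⁻¹⁷, 9.57×10⁻¹⁶) N.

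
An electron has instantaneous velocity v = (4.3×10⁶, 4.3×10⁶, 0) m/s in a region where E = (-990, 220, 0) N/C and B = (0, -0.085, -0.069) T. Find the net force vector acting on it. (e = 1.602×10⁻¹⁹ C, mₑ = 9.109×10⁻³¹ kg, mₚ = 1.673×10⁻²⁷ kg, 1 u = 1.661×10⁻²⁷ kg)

F ≈ (4.77×10⁻¹⁴, -4.76×10⁻¹⁴, 5.86×10⁻¹⁴) N

v×B = (-2.97×10⁵, 2.97×10⁵, -3.66×10⁵) N/C.
E + v×B = (-2.98×10⁵, 2.97×10⁵, -3.66×10⁵) N/C.
F = q(E + v×B) = (−1.602×10⁻¹⁹ C)·(-2.98×10⁵, 2.97×10⁵, -3.66×10⁵) = (4.77×10⁻¹⁴, -4.76×10⁻¹⁴, 5.86×10⁻¹⁴) N.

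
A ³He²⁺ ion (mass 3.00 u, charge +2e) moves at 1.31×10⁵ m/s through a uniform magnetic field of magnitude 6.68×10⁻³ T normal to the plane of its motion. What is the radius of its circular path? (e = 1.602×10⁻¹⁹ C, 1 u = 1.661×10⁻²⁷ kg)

The magnetic force provides the centripetal force: |q|vB = mv²/r.
r = mv/(|q|B) = (4.983×10⁻²⁷)(1.31×10⁵)/((3.204×10⁻¹⁹)(6.68×10⁻³)) ≈ 0.305 m.

r ≈ 0.305 m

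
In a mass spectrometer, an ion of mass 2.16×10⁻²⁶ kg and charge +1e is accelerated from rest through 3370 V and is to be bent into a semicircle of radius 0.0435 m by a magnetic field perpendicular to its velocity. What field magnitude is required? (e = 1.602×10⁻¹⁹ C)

v = √(2|q|V/m) = √(2·1.602×10⁻¹⁹·3370/2.16×10⁻²⁶) ≈ 2.236×10⁵ m/s.
B = mv/(|q|r) = (2.16×10⁻²⁶)(2.236×10⁵)/((1.602×10⁻¹⁹)(0.0435)) ≈ 0.693 T.

B ≈ 0.693 T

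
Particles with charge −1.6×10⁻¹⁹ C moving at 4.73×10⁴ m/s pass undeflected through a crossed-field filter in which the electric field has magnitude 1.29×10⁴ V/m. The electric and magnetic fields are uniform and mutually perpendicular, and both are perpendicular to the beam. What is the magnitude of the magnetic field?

Balance of forces in the selector: qE = qvB ⇒ B = E/v.
B = 1.29×10⁴/4.73×10⁴ = 0.273 T.

B = 0.273 T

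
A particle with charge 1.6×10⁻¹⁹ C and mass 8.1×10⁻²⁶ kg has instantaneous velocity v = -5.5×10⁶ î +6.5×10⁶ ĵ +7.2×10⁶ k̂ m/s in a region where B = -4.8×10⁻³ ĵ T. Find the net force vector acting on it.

v×B = (3.46×10⁴, 0, 2.64×10⁴) N/C.
F = q v×B = (1.6×10⁻¹⁹ C)·(3.46×10⁴, 0, 2.64×10⁴) = (5.53×10⁻¹⁵, 0, 4.22×10⁻¹⁵) N.

F ≈ (5.53×10⁻¹⁵, 0, 4.22×10⁻¹⁵) N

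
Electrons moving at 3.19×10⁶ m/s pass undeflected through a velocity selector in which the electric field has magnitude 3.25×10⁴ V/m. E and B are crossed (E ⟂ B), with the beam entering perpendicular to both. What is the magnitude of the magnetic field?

B = 0.0102 T

Balance of forces in the selector: qE = qvB ⇒ B = E/v.
B = 3.25×10⁴/3.19×10⁶ = 0.0102 T.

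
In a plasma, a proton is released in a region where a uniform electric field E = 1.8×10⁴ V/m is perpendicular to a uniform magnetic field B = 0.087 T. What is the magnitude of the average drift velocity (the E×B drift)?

The steady drift has the magnetic force balancing the electric force, so v_d = E/B.
v_d = 1.8×10⁴/0.087 = 2.1×10⁵ m/s.

v_d ≈ 2.1×10⁵ m/s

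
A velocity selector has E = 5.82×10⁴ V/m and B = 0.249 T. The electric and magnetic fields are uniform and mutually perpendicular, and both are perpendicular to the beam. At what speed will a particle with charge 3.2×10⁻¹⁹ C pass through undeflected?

Straight-line motion ⇒ electric and magnetic forces cancel, so E = vB.
v = E/B = 5.82×10⁴/0.249 = 2.34×10⁵ m/s.

v = 2.34×10⁵ m/s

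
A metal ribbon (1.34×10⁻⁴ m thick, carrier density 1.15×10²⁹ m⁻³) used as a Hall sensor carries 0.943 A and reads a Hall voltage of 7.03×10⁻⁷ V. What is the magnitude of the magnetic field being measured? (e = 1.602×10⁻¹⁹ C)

B ≈ 1.84 T

From V_H = IB/(n e t), B = V_H n e t / I.
B = (7.03×10⁻⁷)(1.15×10²⁹)(1.602×10⁻¹⁹)(1.34×10⁻⁴)/0.943 ≈ 1.84 T.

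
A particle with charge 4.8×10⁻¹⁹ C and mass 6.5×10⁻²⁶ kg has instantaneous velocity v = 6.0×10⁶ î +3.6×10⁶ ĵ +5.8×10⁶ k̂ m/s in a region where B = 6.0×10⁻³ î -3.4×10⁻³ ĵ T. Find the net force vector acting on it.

v×B = (1.97×10⁴, 3.48×10⁴, -4.20×10⁴) N/C.
F = q v×B = (4.8×10⁻¹⁹ C)·(1.97×10⁴, 3.48×10⁴, -4.20×10⁴) = (9.47×10⁻¹⁵, 1.67×10⁻¹⁴, -2.02×10⁻¹⁴) N.

F ≈ (9.47×10⁻¹⁵, 1.67×10⁻¹⁴, -2.02×10⁻¹⁴) N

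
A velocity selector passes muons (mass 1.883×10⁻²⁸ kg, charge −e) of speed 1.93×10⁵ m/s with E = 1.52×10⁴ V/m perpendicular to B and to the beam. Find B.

B = 0.0788 T

Balance of forces in the selector: qE = qvB ⇒ B = E/v.
B = 1.52×10⁴/1.93×10⁵ = 0.0788 T.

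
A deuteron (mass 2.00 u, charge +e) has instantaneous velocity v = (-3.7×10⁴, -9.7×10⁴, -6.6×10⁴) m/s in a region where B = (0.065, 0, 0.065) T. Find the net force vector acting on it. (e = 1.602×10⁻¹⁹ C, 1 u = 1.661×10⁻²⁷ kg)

F ≈ (-1.01×10⁻¹⁵, -3.02×10⁻¹⁶, 1.01×10⁻¹⁵) N

v×B = (-6300, -1880, 6300) N/C.
F = q v×B = (1.602×10⁻¹⁹ C)·(-6300, -1880, 6300) = (-1.01×10⁻¹⁵, -3.02×10⁻¹⁶, 1.01×10⁻¹⁵) N.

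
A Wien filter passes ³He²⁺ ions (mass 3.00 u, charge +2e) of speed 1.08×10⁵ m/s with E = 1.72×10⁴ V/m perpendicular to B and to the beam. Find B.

B = 0.159 T

Balance of forces in the selector: qE = qvB ⇒ B = E/v.
B = 1.72×10⁴/1.08×10⁵ = 0.159 T.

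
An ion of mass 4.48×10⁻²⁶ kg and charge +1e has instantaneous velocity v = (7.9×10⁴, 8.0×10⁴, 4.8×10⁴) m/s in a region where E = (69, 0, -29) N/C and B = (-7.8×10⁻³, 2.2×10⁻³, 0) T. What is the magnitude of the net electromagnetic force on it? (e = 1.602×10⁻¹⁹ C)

|F| ≈ 1.37×10⁻¹⁶ N

v×B = (-106, -374, 798) N/C.
E + v×B = (-36.6, -374, 769) N/C.
F = q(E + v×B) = (1.602×10⁻¹⁹ C)·(-36.6, -374, 769) = (-5.86×10⁻¹⁸, -6.00×10⁻¹⁷, 1.23×10⁻¹⁶) N.
|F| = 1.37×10⁻¹⁶ N.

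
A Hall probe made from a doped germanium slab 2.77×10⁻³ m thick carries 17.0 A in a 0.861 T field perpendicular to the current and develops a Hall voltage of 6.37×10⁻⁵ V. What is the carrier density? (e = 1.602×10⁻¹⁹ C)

n ≈ 5.18×10²⁶ m⁻³

From V_H = IB/(n e t), n = IB/(V_H e t).
n = (17.0)(0.861)/((6.37×10⁻⁵)(1.602×10⁻¹⁹)(2.77×10⁻³)) ≈ 5.18×10²⁶ m⁻³.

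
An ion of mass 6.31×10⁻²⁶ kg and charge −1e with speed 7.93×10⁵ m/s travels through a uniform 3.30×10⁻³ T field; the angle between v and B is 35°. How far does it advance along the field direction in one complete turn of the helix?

v∥ = v cosθ = 7.93×10⁵·cos35° ≈ 6.496×10⁵ m/s.
T = 2πm/(|q|B) = 2π(6.31×10⁻²⁶)/((1.602×10⁻¹⁹)(3.30×10⁻³)) ≈ 7.500×10⁻⁴ s.
pitch = v∥ T = (6.496×10⁵)(7.500×10⁻⁴) ≈ 487 m.

p ≈ 487 m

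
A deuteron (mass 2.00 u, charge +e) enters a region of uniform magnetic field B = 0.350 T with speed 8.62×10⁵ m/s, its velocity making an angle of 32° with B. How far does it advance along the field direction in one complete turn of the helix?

v∥ = v cosθ = 8.62×10⁵·cos32° ≈ 7.310×10⁵ m/s.
T = 2πm/(|q|B) = 2π(3.322×10⁻²⁷)/((1.602×10⁻¹⁹)(0.350)) ≈ 3.723×10⁻⁷ s.
pitch = v∥ T = (7.310×10⁵)(3.723×10⁻⁷) ≈ 0.272 m.

p ≈ 0.272 m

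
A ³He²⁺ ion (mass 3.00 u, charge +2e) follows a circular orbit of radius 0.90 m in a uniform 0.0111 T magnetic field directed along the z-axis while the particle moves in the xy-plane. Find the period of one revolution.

T ≈ 8.80×10⁻⁶ s

The cyclotron period depends only on m, q, B: T = 2πm/(|q|B).
T = 2π(4.983×10⁻²⁷)/((3.204×10⁻¹⁹)(0.0111)) ≈ 8.80×10⁻⁶ s.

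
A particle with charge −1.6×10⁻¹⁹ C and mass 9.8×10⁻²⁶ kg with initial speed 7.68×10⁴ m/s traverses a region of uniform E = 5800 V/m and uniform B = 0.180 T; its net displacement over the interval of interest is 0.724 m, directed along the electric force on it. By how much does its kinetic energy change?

The magnetic force is always ⟂ v and does no work; only the electric force changes KE.
ΔKE = F_E · d = |q|E d = (1.6×10⁻¹⁹)(5800)(0.724) ≈ 6.72×10⁻¹⁶ J.

ΔKE ≈ 6.72×10⁻¹⁶ J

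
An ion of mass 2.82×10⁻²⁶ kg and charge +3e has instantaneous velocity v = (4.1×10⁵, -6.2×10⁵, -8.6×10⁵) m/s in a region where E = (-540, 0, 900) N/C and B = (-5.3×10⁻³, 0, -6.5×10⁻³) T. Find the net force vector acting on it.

F ≈ (1.68×10⁻¹⁵, 3.47×10⁻¹⁵, -1.15×10⁻¹⁵) N

v×B = (4030, 7220, -3290) N/C.
E + v×B = (3490, 7220, -2390) N/C.
F = q(E + v×B) = (4.806×10⁻¹⁹ C)·(3490, 7220, -2390) = (1.68×10⁻¹⁵, 3.47×10⁻¹⁵, -1.15×10⁻¹⁵) N.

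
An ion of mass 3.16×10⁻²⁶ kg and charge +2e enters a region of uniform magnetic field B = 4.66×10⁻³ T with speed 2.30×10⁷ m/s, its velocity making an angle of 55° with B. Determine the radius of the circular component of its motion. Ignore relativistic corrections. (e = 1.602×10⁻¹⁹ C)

r ≈ 399 m

v⊥ = v sinθ = 2.30×10⁷·sin55° ≈ 1.884×10⁷ m/s.
r = m v⊥/(|q|B) = (3.16×10⁻²⁶)(1.884×10⁷)/((3.204×10⁻¹⁹)(4.66×10⁻³)) ≈ 399 m.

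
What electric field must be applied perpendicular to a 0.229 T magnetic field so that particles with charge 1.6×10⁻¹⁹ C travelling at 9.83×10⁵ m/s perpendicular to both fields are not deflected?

For straight-line motion qE = qvB, so E = vB.
E = 9.83×10⁵ × 0.229 = 2.25×10⁵ V/m.

E = 2.25×10⁵ V/m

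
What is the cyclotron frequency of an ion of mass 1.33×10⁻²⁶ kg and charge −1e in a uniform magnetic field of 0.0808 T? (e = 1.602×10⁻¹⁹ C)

f ≈ 1.55×10⁵ Hz

f = |q|B/(2πm).
f = (1.602×10⁻¹⁹)(0.0808)/(2π·1.33×10⁻²⁶) ≈ 1.55×10⁵ Hz.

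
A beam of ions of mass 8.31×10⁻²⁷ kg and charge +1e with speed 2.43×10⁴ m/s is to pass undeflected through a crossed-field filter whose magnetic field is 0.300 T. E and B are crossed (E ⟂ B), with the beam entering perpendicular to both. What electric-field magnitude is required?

E = 7290 V/m

For straight-line motion qE = qvB, so E = vB.
E = 2.43×10⁴ × 0.300 = 7290 V/m.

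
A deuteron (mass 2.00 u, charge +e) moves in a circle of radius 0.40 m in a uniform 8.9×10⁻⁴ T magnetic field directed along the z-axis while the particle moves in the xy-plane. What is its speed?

v ≈ 1.7×10⁴ m/s

From |q|vB = mv²/r, v = |q|Br/m.
v = (1.602×10⁻¹⁹)(8.9×10⁻⁴)(0.40)/3.322×10⁻²⁷ ≈ 1.7×10⁴ m/s.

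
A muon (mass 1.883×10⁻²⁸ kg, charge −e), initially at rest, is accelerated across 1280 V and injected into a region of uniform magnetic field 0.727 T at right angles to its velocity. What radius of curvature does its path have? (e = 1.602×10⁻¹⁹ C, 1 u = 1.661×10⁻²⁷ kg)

r ≈ 2.39×10⁻³ m

Acceleration: |q|V = ½mv² ⇒ v = √(2|q|V/m) = √(2·1.602×10⁻¹⁹·1280/1.883×10⁻²⁸) ≈ 1.476×10⁶ m/s.
In the field: r = mv/(|q|B) = (1.883×10⁻²⁸)(1.476×10⁶)/((1.602×10⁻¹⁹)(0.727)) ≈ 2.39×10⁻³ m.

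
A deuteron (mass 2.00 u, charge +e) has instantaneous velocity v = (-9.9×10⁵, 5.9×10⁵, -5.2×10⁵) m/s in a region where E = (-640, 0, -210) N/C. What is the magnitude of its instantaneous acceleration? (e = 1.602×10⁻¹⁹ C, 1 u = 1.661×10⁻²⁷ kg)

|a| ≈ 3.25×10¹⁰ m/s²

Only an electric field acts, so F = qE = (1.602×10⁻¹⁹ C)·(-640, 0, -210) = (-1.03×10⁻¹⁶, 0, -3.36×10⁻¹⁷) N.
|a| = |F|/m = 1.079×10⁻¹⁶/3.322×10⁻²⁷ ≈ 3.25×10¹⁰ m/s².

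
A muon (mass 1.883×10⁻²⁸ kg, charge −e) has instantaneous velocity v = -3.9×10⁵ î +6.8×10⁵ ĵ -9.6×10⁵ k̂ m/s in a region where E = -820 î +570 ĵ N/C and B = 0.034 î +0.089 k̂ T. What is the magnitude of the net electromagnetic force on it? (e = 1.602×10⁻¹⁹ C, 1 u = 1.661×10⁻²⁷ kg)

|F| ≈ 1.03×10⁻¹⁴ N

v×B = (6.05×10⁴, 2070, -2.31×10⁴) N/C.
E + v×B = (5.97×10⁴, 2640, -2.31×10⁴) N/C.
F = q(E + v×B) = (−1.602×10⁻¹⁹ C)·(5.97×10⁴, 2640, -2.31×10⁴) = (-9.56×10⁻¹⁵, -4.23×10⁻¹⁶, 3.70×10⁻¹⁵) N.
|F| = 1.03×10⁻¹⁴ N.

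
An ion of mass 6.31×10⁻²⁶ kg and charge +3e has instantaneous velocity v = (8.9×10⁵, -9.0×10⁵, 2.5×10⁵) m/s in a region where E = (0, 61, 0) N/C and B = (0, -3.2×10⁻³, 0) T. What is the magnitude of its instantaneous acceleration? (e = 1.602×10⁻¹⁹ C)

v×B = (800, 0, -2850) N/C.
E + v×B = (800, 61.0, -2850) N/C.
F = q(E + v×B) = (4.806×10⁻¹⁹ C)·(800, 61.0, -2850) = (3.84×10⁻¹⁶, 2.93×10⁻¹⁷, -1.37×10⁻¹⁵) N.
|a| = |F|/m = 1.422×10⁻¹⁵/6.31×10⁻²⁶ ≈ 2.25×10¹⁰ m/s².

|a| ≈ 2.25×10¹⁰ m/s²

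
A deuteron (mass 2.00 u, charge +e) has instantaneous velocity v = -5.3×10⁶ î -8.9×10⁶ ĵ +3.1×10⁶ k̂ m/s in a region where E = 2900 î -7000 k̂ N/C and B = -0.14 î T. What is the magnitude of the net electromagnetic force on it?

v×B = (0, -4.34×10⁵, -1.25×10⁶) N/C.
E + v×B = (2900, -4.34×10⁵, -1.25×10⁶) N/C.
F = q(E + v×B) = (1.602×10⁻¹⁹ C)·(2900, -4.34×10⁵, -1.25×10⁶) = (4.65×10⁻¹⁶, -6.95×10⁻¹⁴, -2.01×10⁻¹³) N.
|F| = 2.12×10⁻¹³ N.

|F| ≈ 2.12×10⁻¹³ N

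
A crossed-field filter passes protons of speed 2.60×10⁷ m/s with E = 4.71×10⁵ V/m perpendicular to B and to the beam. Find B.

B = 0.0181 T

Balance of forces in the selector: qE = qvB ⇒ B = E/v.
B = 4.71×10⁵/2.60×10⁷ = 0.0181 T.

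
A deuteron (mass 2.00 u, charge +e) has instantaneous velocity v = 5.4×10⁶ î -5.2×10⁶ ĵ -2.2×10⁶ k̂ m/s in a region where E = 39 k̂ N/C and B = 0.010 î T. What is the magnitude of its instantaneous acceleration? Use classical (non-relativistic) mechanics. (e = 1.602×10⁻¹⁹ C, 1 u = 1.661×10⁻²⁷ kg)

v×B = (0, -2.20×10⁴, 5.20×10⁴) N/C.
E + v×B = (0, -2.20×10⁴, 5.20×10⁴) N/C.
F = q(E + v×B) = (1.602×10⁻¹⁹ C)·(0, -2.20×10⁴, 5.20×10⁴) = (0, -3.52×10⁻¹⁵, 8.34×10⁻¹⁵) N.
|a| = |F|/m = 9.051×10⁻¹⁵/3.322×10⁻²⁷ ≈ 2.72×10¹² m/s².

|a| ≈ 2.72×10¹² m/s²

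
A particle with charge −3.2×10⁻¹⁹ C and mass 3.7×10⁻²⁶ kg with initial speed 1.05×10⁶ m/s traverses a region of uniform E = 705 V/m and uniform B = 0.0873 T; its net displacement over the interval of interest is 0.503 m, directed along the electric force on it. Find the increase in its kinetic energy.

ΔKE ≈ 1.13×10⁻¹⁶ J

The magnetic force is always ⟂ v and does no work; only the electric force changes KE.
ΔKE = F_E · d = |q|E d = (3.2×10⁻¹⁹)(705)(0.503) ≈ 1.13×10⁻¹⁶ J.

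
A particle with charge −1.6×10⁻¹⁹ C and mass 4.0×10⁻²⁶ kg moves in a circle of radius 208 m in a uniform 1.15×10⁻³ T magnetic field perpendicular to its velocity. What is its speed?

From |q|vB = mv²/r, v = |q|Br/m.
v = (1.6×10⁻¹⁹)(1.15×10⁻³)(208)/4.0×10⁻²⁶ ≈ 9.57×10⁵ m/s.

v ≈ 9.57×10⁵ m/s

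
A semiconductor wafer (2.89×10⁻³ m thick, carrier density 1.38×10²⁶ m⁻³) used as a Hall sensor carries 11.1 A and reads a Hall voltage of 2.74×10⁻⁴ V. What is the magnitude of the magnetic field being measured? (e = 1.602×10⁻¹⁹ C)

From V_H = IB/(n e t), B = V_H n e t / I.
B = (2.74×10⁻⁴)(1.38×10²⁶)(1.602×10⁻¹⁹)(2.89×10⁻³)/11.1 ≈ 1.58 T.

B ≈ 1.58 T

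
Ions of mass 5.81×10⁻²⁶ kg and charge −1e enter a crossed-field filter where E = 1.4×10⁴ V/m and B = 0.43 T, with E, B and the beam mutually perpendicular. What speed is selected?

Zero net Lorentz force requires |qE| = |q v×B|, i.e. E = vB.
v = E/B = 1.4×10⁴/0.43 = 3.3×10⁴ m/s.
The result is independent of the particle's charge and mass.

v = 3.3×10⁴ m/s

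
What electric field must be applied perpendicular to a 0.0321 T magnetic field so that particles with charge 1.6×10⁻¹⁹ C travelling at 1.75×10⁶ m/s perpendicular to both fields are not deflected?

E = 5.62×10⁴ V/m

For straight-line motion qE = qvB, so E = vB.
E = 1.75×10⁶ × 0.0321 = 5.62×10⁴ V/m.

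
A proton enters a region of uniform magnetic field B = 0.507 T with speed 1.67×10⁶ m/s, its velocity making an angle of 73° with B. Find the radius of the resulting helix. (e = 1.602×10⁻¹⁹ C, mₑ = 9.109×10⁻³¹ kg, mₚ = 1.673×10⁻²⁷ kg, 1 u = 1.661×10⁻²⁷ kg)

v⊥ = v sinθ = 1.67×10⁶·sin73° ≈ 1.597×10⁶ m/s.
r = m v⊥/(|q|B) = (1.673×10⁻²⁷)(1.597×10⁶)/((1.602×10⁻¹⁹)(0.507)) ≈ 0.0329 m.

r ≈ 0.0329 m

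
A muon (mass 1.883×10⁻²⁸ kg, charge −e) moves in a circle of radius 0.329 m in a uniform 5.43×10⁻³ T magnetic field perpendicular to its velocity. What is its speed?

From |q|vB = mv²/r, v = |q|Br/m.
v = (1.602×10⁻¹⁹)(5.43×10⁻³)(0.329)/1.883×10⁻²⁸ ≈ 1.52×10⁶ m/s.

v ≈ 1.52×10⁶ m/s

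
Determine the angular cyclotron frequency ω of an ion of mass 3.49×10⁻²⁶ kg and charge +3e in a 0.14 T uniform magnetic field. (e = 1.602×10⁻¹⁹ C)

ω = |q|B/m.
ω = (4.806×10⁻¹⁹)(0.14)/3.49×10⁻²⁶ ≈ 1.9×10⁶ rad/s.

ω ≈ 1.9×10⁶ rad/s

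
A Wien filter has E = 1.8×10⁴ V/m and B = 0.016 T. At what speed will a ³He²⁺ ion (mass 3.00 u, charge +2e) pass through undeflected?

For undeflected motion the electric and magnetic forces balance: qE = qvB.
v = E/B = 1.8×10⁴/0.016 = 1.1×10⁶ m/s.

v = 1.1×10⁶ m/s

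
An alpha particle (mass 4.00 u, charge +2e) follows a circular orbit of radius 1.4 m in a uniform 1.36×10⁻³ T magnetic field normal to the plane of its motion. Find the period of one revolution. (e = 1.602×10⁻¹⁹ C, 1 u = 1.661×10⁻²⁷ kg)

The cyclotron period depends only on m, q, B: T = 2πm/(|q|B).
T = 2π(6.644×10⁻²⁷)/((3.204×10⁻¹⁹)(1.36×10⁻³)) ≈ 9.58×10⁻⁵ s.

T ≈ 9.58×10⁻⁵ s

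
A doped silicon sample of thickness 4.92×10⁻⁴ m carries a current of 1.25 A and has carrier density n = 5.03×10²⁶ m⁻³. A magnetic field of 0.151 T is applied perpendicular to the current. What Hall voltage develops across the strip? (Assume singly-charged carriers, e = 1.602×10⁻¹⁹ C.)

V_H = IB/(n e t).
V_H = (1.25)(0.151)/((5.03×10²⁶)(1.602×10⁻¹⁹)(4.92×10⁻⁴)) ≈ 4.76×10⁻⁶ V.

V_H ≈ 4.76×10⁻⁶ V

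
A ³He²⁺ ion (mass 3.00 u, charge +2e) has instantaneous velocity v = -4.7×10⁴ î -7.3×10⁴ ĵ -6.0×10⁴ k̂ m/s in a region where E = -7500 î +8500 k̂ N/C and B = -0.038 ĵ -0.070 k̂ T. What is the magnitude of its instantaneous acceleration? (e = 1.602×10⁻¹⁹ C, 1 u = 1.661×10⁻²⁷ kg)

|a| ≈ 7.57×10¹¹ m/s²

v×B = (2830, -3290, 1790) N/C.
E + v×B = (-4670, -3290, 1.03×10⁴) N/C.
F = q(E + v×B) = (3.204×10⁻¹⁹ C)·(-4670, -3290, 1.03×10⁴) = (-1.50×10⁻¹⁵, -1.05×10⁻¹⁵, 3.30×10⁻¹⁵) N.
|a| = |F|/m = 3.770×10⁻¹⁵/4.983×10⁻²⁷ ≈ 7.57×10¹¹ m/s².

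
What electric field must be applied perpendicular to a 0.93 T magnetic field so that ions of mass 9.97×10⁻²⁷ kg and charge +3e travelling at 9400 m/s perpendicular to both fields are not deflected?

For straight-line motion qE = qvB, so E = vB.
E = 9400 × 0.93 = 8700 V/m.

E = 8700 V/m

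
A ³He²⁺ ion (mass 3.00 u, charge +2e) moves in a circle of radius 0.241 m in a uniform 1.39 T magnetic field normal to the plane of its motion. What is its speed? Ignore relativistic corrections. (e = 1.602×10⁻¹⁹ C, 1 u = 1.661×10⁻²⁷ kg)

From |q|vB = mv²/r, v = |q|Br/m.
v = (3.204×10⁻¹⁹)(1.39)(0.241)/4.983×10⁻²⁷ ≈ 2.15×10⁷ m/s.

v ≈ 2.15×10⁷ m/s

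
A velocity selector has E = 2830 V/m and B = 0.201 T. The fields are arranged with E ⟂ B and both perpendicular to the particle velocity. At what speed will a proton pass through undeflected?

For undeflected motion the electric and magnetic forces balance: qE = qvB.
v = E/B = 2830/0.201 = 1.41×10⁴ m/s.
The result is independent of the particle's charge and mass.

v = 1.41×10⁴ m/s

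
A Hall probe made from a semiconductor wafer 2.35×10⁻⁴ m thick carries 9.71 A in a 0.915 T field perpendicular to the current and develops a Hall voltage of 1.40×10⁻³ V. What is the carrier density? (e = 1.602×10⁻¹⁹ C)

From V_H = IB/(n e t), n = IB/(V_H e t).
n = (9.71)(0.915)/((1.40×10⁻³)(1.602×10⁻¹⁹)(2.35×10⁻⁴)) ≈ 1.69×10²⁶ m⁻³.

n ≈ 1.69×10²⁶ m⁻³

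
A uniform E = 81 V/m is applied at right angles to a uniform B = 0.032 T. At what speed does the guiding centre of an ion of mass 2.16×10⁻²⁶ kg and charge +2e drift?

v_d ≈ 2500 m/s

In crossed fields the guiding centre drifts at v_d = |E×B|/B² = E/B, independent of charge and mass.
v_d = 81/0.032 = 2500 m/s.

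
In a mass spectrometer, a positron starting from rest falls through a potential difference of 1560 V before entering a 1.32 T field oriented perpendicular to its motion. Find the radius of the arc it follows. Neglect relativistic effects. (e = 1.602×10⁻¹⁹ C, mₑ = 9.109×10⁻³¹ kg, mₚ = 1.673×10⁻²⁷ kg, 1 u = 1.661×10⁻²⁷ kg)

Acceleration: |q|V = ½mv² ⇒ v = √(2|q|V/m) = √(2·1.602×10⁻¹⁹·1560/9.109×10⁻³¹) ≈ 2.342×10⁷ m/s.
In the field: r = mv/(|q|B) = (9.109×10⁻³¹)(2.342×10⁷)/((1.602×10⁻¹⁹)(1.32)) ≈ 1.01×10⁻⁴ m.

r ≈ 1.01×10⁻⁴ m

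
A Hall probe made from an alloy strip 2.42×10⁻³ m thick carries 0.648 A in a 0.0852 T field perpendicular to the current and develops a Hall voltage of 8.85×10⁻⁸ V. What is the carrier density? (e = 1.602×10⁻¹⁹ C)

From V_H = IB/(n e t), n = IB/(V_H e t).
n = (0.648)(0.0852)/((8.85×10⁻⁸)(1.602×10⁻¹⁹)(2.42×10⁻³)) ≈ 1.61×10²⁷ m⁻³.

n ≈ 1.61×10²⁷ m⁻³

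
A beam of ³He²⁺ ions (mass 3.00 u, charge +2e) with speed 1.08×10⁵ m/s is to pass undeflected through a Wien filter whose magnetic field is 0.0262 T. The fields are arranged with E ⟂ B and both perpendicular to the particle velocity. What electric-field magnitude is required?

E = 2830 V/m

For straight-line motion qE = qvB, so E = vB.
E = 1.08×10⁵ × 0.0262 = 2830 V/m.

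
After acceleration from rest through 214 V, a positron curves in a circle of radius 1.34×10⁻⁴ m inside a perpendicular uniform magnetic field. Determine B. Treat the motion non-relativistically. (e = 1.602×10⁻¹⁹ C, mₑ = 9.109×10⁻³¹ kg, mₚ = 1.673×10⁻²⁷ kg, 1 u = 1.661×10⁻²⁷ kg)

v = √(2|q|V/m) = √(2·1.602×10⁻¹⁹·214/9.109×10⁻³¹) ≈ 8.676×10⁶ m/s.
B = mv/(|q|r) = (9.109×10⁻³¹)(8.676×10⁶)/((1.602×10⁻¹⁹)(1.34×10⁻⁴)) ≈ 0.368 T.

B ≈ 0.368 T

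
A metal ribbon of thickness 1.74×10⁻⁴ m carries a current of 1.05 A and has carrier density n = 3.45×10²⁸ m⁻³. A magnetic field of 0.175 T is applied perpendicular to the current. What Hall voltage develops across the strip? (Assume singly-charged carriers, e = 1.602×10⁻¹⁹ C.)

V_H ≈ 1.91×10⁻⁷ V

V_H = IB/(n e t).
V_H = (1.05)(0.175)/((3.45×10²⁸)(1.602×10⁻¹⁹)(1.74×10⁻⁴)) ≈ 1.91×10⁻⁷ V.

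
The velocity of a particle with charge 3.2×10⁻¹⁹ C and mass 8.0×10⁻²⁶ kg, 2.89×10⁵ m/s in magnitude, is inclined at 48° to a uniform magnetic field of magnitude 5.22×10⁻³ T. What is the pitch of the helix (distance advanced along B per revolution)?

v∥ = v cosθ = 2.89×10⁵·cos48° ≈ 1.934×10⁵ m/s.
T = 2πm/(|q|B) = 2π(8.0×10⁻²⁶)/((3.2×10⁻¹⁹)(5.22×10⁻³)) ≈ 3.009×10⁻⁴ s.
pitch = v∥ T = (1.934×10⁵)(3.009×10⁻⁴) ≈ 58.2 m.

p ≈ 58.2 m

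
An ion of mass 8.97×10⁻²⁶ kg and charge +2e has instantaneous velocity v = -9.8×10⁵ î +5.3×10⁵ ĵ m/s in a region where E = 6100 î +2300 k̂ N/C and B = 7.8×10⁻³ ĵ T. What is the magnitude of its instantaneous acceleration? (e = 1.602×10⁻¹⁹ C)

v×B = (0, 0, -7640) N/C.
E + v×B = (6100, 0, -5340) N/C.
F = q(E + v×B) = (3.204×10⁻¹⁹ C)·(6100, 0, -5340) = (1.95×10⁻¹⁵, 0, -1.71×10⁻¹⁵) N.
|a| = |F|/m = 2.598×10⁻¹⁵/8.97×10⁻²⁶ ≈ 2.90×10¹⁰ m/s².

|a| ≈ 2.90×10¹⁰ m/s²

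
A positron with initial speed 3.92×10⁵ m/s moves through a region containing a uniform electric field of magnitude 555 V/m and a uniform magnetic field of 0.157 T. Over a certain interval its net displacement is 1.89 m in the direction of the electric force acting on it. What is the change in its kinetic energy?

ΔKE ≈ 1.68×10⁻¹⁶ J

The magnetic force is always ⟂ v and does no work; only the electric force changes KE.
ΔKE = F_E · d = |q|E d = (1.602×10⁻¹⁹)(555)(1.89) ≈ 1.68×10⁻¹⁶ J.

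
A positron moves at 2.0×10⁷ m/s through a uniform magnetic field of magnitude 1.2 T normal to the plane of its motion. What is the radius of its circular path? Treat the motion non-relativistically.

The magnetic force provides the centripetal force: |q|vB = mv²/r.
r = mv/(|q|B) = (9.109×10⁻³¹)(2.0×10⁷)/((1.602×10⁻¹⁹)(1.2)) ≈ 9.5×10⁻⁵ m.

r ≈ 9.5×10⁻⁵ m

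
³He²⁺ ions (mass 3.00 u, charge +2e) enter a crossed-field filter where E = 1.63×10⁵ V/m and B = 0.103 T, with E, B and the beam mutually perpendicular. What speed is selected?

Straight-line motion ⇒ electric and magnetic forces cancel, so E = vB.
v = E/B = 1.63×10⁵/0.103 = 1.58×10⁶ m/s.

v = 1.58×10⁶ m/s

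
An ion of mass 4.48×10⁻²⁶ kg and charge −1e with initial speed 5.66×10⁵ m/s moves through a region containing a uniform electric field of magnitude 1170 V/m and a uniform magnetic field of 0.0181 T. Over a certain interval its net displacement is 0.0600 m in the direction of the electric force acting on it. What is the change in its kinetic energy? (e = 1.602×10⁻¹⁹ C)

ΔKE ≈ 1.12×10⁻¹⁷ J

The magnetic force is always ⟂ v and does no work; only the electric force changes KE.
ΔKE = F_E · d = |q|E d = (1.602×10⁻¹⁹)(1170)(0.0600) ≈ 1.12×10⁻¹⁷ J.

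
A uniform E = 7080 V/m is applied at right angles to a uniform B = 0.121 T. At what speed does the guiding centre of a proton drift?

In crossed fields the guiding centre drifts at v_d = |E×B|/B² = E/B, independent of charge and mass.
v_d = 7080/0.121 = 5.85×10⁴ m/s.

v_d ≈ 5.85×10⁴ m/s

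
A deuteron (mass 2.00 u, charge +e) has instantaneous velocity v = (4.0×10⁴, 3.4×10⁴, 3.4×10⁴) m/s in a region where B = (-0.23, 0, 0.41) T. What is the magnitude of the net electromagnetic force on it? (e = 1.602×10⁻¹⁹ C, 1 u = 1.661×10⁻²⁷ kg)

|F| ≈ 4.65×10⁻¹⁵ N

v×B = (1.39×10⁴, -2.42×10⁴, 7820) N/C.
F = q v×B = (1.602×10⁻¹⁹ C)·(1.39×10⁴, -2.42×10⁴, 7820) = (2.23×10⁻¹⁵, -3.88×10⁻¹⁵, 1.25×10⁻¹⁵) N.
|F| = 4.65×10⁻¹⁵ N.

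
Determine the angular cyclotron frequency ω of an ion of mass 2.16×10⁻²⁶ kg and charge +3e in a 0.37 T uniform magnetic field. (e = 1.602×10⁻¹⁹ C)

ω ≈ 8.2×10⁶ rad/s

ω = |q|B/m.
ω = (4.806×10⁻¹⁹)(0.37)/2.16×10⁻²⁶ ≈ 8.2×10⁶ rad/s.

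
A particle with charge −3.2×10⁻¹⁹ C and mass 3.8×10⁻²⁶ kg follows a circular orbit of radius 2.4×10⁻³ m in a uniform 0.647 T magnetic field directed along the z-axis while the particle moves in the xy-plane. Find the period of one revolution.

T ≈ 1.15×10⁻⁶ s

The cyclotron period depends only on m, q, B: T = 2πm/(|q|B).
T = 2π(3.8×10⁻²⁶)/((3.2×10⁻¹⁹)(0.647)) ≈ 1.15×10⁻⁶ s.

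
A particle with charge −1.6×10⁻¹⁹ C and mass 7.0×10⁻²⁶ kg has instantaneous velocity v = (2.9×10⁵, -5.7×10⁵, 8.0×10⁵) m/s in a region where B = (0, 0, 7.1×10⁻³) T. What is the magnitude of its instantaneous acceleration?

v×B = (-4050, -2060, 0) N/C.
F = q v×B = (−1.6×10⁻¹⁹ C)·(-4050, -2060, 0) = (6.48×10⁻¹⁶, 3.29×10⁻¹⁶, 0) N.
|a| = |F|/m = 7.265×10⁻¹⁶/7.0×10⁻²⁶ ≈ 1.04×10¹⁰ m/s².

|a| ≈ 1.04×10¹⁰ m/s²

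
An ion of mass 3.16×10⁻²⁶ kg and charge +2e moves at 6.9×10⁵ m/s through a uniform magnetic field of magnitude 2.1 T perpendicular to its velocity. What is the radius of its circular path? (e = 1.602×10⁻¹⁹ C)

The magnetic force provides the centripetal force: |q|vB = mv²/r.
r = mv/(|q|B) = (3.16×10⁻²⁶)(6.9×10⁵)/((3.204×10⁻¹⁹)(2.1)) ≈ 0.032 m.

r ≈ 0.032 m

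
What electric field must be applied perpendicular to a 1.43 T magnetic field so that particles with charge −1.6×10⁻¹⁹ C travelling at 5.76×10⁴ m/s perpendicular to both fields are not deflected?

For straight-line motion qE = qvB, so E = vB.
E = 5.76×10⁴ × 1.43 = 8.24×10⁴ V/m.

E = 8.24×10⁴ V/m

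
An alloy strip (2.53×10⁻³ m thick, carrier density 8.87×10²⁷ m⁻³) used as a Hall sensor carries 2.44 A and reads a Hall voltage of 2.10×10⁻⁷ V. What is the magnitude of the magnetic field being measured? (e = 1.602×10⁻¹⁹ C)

B ≈ 0.309 T

From V_H = IB/(n e t), B = V_H n e t / I.
B = (2.10×10⁻⁷)(8.87×10²⁷)(1.602×10⁻¹⁹)(2.53×10⁻³)/2.44 ≈ 0.309 T.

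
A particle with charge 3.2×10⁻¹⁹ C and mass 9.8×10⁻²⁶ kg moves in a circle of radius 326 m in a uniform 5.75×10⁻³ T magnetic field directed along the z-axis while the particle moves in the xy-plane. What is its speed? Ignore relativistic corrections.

v ≈ 6.12×10⁶ m/s

From |q|vB = mv²/r, v = |q|Br/m.
v = (3.2×10⁻¹⁹)(5.75×10⁻³)(326)/9.8×10⁻²⁶ ≈ 6.12×10⁶ m/s.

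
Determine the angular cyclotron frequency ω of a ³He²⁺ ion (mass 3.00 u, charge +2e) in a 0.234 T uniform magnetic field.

ω ≈ 1.50×10⁷ rad/s

ω = |q|B/m.
ω = (3.204×10⁻¹⁹)(0.234)/4.983×10⁻²⁷ ≈ 1.50×10⁷ rad/s.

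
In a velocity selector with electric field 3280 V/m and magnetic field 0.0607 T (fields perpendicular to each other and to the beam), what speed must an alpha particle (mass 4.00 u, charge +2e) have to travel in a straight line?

v = 5.40×10⁴ m/s

Straight-line motion ⇒ electric and magnetic forces cancel, so E = vB.
v = E/B = 3280/0.0607 = 5.40×10⁴ m/s.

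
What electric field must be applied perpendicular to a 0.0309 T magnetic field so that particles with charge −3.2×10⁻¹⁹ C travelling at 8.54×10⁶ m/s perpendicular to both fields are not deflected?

E = 2.64×10⁵ V/m

For straight-line motion qE = qvB, so E = vB.
E = 8.54×10⁶ × 0.0309 = 2.64×10⁵ V/m.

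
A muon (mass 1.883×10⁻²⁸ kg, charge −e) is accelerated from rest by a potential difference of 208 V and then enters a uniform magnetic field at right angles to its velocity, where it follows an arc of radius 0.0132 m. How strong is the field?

v = √(2|q|V/m) = √(2·1.602×10⁻¹⁹·208/1.883×10⁻²⁸) ≈ 5.949×10⁵ m/s.
B = mv/(|q|r) = (1.883×10⁻²⁸)(5.949×10⁵)/((1.602×10⁻¹⁹)(0.0132)) ≈ 0.0530 T.

B ≈ 0.0530 T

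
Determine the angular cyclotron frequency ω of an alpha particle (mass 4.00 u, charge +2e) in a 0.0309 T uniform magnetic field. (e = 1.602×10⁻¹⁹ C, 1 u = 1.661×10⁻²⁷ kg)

ω = |q|B/m.
ω = (3.204×10⁻¹⁹)(0.0309)/6.644×10⁻²⁷ ≈ 1.49×10⁶ rad/s.

ω ≈ 1.49×10⁶ rad/s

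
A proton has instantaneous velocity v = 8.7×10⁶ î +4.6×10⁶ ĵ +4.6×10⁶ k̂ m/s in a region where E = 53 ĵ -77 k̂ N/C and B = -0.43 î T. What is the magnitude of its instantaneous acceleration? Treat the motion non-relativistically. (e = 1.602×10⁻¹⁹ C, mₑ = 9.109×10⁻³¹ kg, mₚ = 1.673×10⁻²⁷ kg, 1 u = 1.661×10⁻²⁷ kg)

v×B = (0, -1.98×10⁶, 1.98×10⁶) N/C.
E + v×B = (0, -1.98×10⁶, 1.98×10⁶) N/C.
F = q(E + v×B) = (1.602×10⁻¹⁹ C)·(0, -1.98×10⁶, 1.98×10⁶) = (0, -3.17×10⁻¹³, 3.17×10⁻¹³) N.
|a| = |F|/m = 4.481×10⁻¹³/1.673×10⁻²⁷ ≈ 2.68×10¹⁴ m/s².

|a| ≈ 2.68×10¹⁴ m/s²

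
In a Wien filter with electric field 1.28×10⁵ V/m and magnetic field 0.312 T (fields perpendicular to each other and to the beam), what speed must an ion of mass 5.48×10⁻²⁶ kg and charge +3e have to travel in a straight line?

v = 4.10×10⁵ m/s

For undeflected motion the electric and magnetic forces balance: qE = qvB.
v = E/B = 1.28×10⁵/0.312 = 4.10×10⁵ m/s.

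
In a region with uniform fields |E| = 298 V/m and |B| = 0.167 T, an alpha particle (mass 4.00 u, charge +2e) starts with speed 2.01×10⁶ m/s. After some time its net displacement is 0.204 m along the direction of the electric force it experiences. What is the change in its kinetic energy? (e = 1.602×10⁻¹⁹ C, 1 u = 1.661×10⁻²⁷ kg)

The magnetic force is always ⟂ v and does no work; only the electric force changes KE.
ΔKE = F_E · d = |q|E d = (3.204×10⁻¹⁹)(298)(0.204) ≈ 1.95×10⁻¹⁷ J.

ΔKE ≈ 1.95×10⁻¹⁷ J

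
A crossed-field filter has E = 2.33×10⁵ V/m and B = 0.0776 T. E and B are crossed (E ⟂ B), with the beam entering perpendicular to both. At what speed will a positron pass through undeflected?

v = 3.00×10⁶ m/s

Zero net Lorentz force requires |qE| = |q v×B|, i.e. E = vB.
v = E/B = 2.33×10⁵/0.0776 = 3.00×10⁶ m/s.
The result is independent of the particle's charge and mass.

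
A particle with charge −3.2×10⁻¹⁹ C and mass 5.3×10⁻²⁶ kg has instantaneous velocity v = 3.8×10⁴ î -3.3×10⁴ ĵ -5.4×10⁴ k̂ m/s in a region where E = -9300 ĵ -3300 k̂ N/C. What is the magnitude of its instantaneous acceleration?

|a| ≈ 5.96×10¹⁰ m/s²

Only an electric field acts, so F = qE = (−3.2×10⁻¹⁹ C)·(0, -9300, -3300) = (0, 2.98×10⁻¹⁵, 1.06×10⁻¹⁵) N.
|a| = |F|/m = 3.158×10⁻¹⁵/5.3×10⁻²⁶ ≈ 5.96×10¹⁰ m/s².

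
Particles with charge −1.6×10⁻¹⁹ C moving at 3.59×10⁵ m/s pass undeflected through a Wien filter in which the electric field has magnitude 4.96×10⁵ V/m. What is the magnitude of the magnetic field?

Balance of forces in the selector: qE = qvB ⇒ B = E/v.
B = 4.96×10⁵/3.59×10⁵ = 1.38 T.

B = 1.38 T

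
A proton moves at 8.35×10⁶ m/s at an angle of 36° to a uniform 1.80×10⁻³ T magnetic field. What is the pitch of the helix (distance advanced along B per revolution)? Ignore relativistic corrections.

v∥ = v cosθ = 8.35×10⁶·cos36° ≈ 6.755×10⁶ m/s.
T = 2πm/(|q|B) = 2π(1.673×10⁻²⁷)/((1.602×10⁻¹⁹)(1.80×10⁻³)) ≈ 3.645×10⁻⁵ s.
pitch = v∥ T = (6.755×10⁶)(3.645×10⁻⁵) ≈ 246 m.

p ≈ 246 m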